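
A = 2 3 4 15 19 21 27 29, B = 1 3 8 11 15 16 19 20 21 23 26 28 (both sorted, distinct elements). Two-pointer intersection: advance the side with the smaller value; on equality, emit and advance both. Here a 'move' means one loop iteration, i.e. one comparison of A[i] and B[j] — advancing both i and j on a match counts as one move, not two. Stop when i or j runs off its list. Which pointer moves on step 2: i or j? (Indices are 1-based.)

i=1 j=1: 2>1, j++
i=1 j=2: 2<3, i++

i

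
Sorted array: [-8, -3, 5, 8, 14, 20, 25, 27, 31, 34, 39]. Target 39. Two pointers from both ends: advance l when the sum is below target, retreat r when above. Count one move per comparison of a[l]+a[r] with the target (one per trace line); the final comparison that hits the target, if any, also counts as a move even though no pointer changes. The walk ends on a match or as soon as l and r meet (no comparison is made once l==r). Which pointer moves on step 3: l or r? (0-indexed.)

r

[0,10] -8+39=31 <39 → l++
[1,10] -3+39=36 <39 → l++
[2,10] 5+39=44 >39 → r--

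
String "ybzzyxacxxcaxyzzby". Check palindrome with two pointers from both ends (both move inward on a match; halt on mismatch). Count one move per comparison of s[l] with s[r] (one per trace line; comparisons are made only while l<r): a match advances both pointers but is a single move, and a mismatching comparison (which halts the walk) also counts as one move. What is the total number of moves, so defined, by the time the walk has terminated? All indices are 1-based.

9 moves

l=1 r=18: 'y'=='y', l++,r--
l=2 r=17: 'b'=='b', l++,r--
l=3 r=16: 'z'=='z', l++,r--
l=4 r=15: 'z'=='z', l++,r--
l=5 r=14: 'y'=='y', l++,r--
l=6 r=13: 'x'=='x', l++,r--
l=7 r=12: 'a'=='a', l++,r--
l=8 r=11: 'c'=='c', l++,r--
l=9 r=10: 'x'=='x', l++,r--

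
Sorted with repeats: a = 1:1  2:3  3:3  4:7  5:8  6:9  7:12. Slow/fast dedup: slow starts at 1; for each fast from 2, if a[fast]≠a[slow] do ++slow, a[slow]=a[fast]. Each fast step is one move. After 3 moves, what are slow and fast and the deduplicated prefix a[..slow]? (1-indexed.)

slow=3, fast=5, prefix=[1, 3, 7]

(s=1,f=2) a[fast]=3≠a[slow]=1 write a[2]=3 → slow++,fast++
(s=2,f=3) a[fast]=3=a[slow] dup → fast++
(s=2,f=4) a[fast]=7≠a[slow]=3 write a[3]=7 → slow++,fast++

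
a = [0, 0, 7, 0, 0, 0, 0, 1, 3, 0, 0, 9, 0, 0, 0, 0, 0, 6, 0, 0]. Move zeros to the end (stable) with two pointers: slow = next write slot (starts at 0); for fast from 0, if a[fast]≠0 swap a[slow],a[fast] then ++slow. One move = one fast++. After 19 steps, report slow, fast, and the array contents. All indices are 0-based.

slow=5, fast=19, a=[7, 1, 3, 9, 6, 0, 0, 0, 0, 0, 0, 0, 0, 0, 0, 0, 0, 0, 0, 0]

slow=0 fast=0: a[fast]=0, fast++
slow=0 fast=1: a[fast]=0, fast++
slow=0 fast=2: a[fast]=7≠0 swap→a[0]=7, slow++,fast++
slow=1 fast=3: a[fast]=0, fast++
slow=1 fast=4: a[fast]=0, fast++
slow=1 fast=5: a[fast]=0, fast++
slow=1 fast=6: a[fast]=0, fast++
slow=1 fast=7: a[fast]=1≠0 swap→a[1]=1, slow++,fast++
slow=2 fast=8: a[fast]=3≠0 swap→a[2]=3, slow++,fast++
slow=3 fast=9: a[fast]=0, fast++
slow=3 fast=10: a[fast]=0, fast++
slow=3 fast=11: a[fast]=9≠0 swap→a[3]=9, slow++,fast++
slow=4 fast=12: a[fast]=0, fast++
slow=4 fast=13: a[fast]=0, fast++
slow=4 fast=14: a[fast]=0, fast++
slow=4 fast=15: a[fast]=0, fast++
slow=4 fast=16: a[fast]=0, fast++
slow=4 fast=17: a[fast]=6≠0 swap→a[4]=6, slow++,fast++
slow=5 fast=18: a[fast]=0, fast++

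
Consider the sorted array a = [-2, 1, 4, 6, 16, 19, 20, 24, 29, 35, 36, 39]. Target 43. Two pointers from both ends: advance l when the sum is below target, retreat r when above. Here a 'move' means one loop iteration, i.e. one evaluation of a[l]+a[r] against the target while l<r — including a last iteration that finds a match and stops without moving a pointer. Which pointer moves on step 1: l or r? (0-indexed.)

l=0 r=11: -2+39=37 <43, l++

l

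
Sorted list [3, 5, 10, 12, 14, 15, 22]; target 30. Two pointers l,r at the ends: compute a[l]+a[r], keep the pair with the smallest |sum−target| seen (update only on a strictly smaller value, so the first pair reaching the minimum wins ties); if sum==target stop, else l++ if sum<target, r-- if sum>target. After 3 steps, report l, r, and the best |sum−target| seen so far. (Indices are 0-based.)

[0,6] 3+22=25 d=5 * → l++
[1,6] 5+22=27 d=3 * → l++
[2,6] 10+22=32 d=2 * → r--

l=2, r=5, best |Δ|=2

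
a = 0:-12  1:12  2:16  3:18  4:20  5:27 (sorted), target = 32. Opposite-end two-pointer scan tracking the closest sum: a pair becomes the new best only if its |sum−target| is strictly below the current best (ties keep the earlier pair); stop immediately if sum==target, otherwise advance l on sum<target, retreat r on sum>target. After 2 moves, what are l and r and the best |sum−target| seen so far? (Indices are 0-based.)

[0,5] -12+27=15 d=17 * → l++
[1,5] 12+27=39 d=7 * → r--

l=1, r=4, best |Δ|=7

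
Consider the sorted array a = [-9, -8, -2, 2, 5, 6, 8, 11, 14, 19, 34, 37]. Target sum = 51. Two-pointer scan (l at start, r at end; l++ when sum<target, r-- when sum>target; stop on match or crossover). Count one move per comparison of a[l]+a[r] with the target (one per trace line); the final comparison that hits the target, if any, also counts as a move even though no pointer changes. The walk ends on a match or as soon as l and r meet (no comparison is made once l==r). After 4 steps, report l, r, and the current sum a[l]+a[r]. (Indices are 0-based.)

l=4, r=11, sum=42

[0,11] -9+37=28 <51 → l++
[1,11] -8+37=29 <51 → l++
[2,11] -2+37=35 <51 → l++
[3,11] 2+37=39 <51 → l++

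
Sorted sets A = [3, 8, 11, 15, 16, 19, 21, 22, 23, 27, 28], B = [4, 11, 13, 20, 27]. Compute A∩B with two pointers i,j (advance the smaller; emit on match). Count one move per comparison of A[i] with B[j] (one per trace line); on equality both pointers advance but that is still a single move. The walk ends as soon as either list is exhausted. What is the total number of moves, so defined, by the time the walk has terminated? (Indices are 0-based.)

i=0 j=0: 3<4, i++
i=1 j=0: 8>4, j++
i=1 j=1: 8<11, i++
i=2 j=1: 11==11 emit, i++,j++
i=3 j=2: 15>13, j++
i=3 j=3: 15<20, i++
i=4 j=3: 16<20, i++
i=5 j=3: 19<20, i++
i=6 j=3: 21>20, j++
i=6 j=4: 21<27, i++
i=7 j=4: 22<27, i++
i=8 j=4: 23<27, i++
i=9 j=4: 27==27 emit, i++,j++

13 moves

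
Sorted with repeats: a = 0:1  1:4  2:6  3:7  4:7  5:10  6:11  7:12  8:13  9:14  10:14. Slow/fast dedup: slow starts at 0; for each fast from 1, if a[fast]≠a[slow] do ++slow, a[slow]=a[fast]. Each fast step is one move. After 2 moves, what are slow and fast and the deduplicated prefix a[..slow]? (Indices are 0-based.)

slow=2, fast=3, prefix=[1, 4, 6]

slow=0 fast=1: a[fast]=4≠a[slow]=1 write a[1]=4, slow++,fast++
slow=1 fast=2: a[fast]=6≠a[slow]=4 write a[2]=6, slow++,fast++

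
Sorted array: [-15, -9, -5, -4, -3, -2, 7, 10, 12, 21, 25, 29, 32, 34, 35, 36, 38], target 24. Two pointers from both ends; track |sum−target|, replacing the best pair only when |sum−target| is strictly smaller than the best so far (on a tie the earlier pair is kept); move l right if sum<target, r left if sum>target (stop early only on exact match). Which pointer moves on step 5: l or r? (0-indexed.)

r

l=0 r=16: -15+38=23 d=1 *, l++
l=1 r=16: -9+38=29 d=5, r--
l=1 r=15: -9+36=27 d=3, r--
l=1 r=14: -9+35=26 d=2, r--
l=1 r=13: -9+34=25 d=1, r--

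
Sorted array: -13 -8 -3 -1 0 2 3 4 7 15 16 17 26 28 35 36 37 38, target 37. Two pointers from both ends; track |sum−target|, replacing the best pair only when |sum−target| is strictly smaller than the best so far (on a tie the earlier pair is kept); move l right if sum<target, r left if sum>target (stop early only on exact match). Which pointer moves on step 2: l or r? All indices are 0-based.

l

l=0 r=17: -13+38=25 d=12 *, l++
l=1 r=17: -8+38=30 d=7 *, l++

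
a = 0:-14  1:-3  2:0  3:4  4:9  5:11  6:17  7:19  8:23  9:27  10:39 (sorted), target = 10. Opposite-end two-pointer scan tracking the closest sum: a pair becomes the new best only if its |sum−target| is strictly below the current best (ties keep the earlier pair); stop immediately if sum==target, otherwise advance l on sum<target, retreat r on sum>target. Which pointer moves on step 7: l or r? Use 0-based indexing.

[0,10] -14+39=25 d=15 * → r--
[0,9] -14+27=13 d=3 * → r--
[0,8] -14+23=9 d=1 * → l++
[1,8] -3+23=20 d=10 → r--
[1,7] -3+19=16 d=6 → r--
[1,6] -3+17=14 d=4 → r--
[1,5] -3+11=8 d=2 → l++

l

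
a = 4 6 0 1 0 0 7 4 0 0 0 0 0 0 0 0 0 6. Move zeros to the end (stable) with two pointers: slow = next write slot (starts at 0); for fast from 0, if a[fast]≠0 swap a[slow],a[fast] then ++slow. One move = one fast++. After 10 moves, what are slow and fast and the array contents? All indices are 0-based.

slow=5, fast=10, a=[4, 6, 1, 7, 4, 0, 0, 0, 0, 0, 0, 0, 0, 0, 0, 0, 0, 6]

slow=0 fast=0: a[fast]=4≠0 swap→a[0]=4, slow++,fast++
slow=1 fast=1: a[fast]=6≠0 swap→a[1]=6, slow++,fast++
slow=2 fast=2: a[fast]=0, fast++
slow=2 fast=3: a[fast]=1≠0 swap→a[2]=1, slow++,fast++
slow=3 fast=4: a[fast]=0, fast++
slow=3 fast=5: a[fast]=0, fast++
slow=3 fast=6: a[fast]=7≠0 swap→a[3]=7, slow++,fast++
slow=4 fast=7: a[fast]=4≠0 swap→a[4]=4, slow++,fast++
slow=5 fast=8: a[fast]=0, fast++
slow=5 fast=9: a[fast]=0, fast++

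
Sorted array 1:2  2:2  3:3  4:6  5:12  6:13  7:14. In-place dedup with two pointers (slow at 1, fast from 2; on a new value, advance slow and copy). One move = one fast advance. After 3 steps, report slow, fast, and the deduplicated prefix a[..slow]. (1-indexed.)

slow=1 fast=2: a[fast]=2=a[slow] dup, fast++
slow=1 fast=3: a[fast]=3≠a[slow]=2 write a[2]=3, slow++,fast++
slow=2 fast=4: a[fast]=6≠a[slow]=3 write a[3]=6, slow++,fast++

slow=3, fast=5, prefix=[2, 3, 6]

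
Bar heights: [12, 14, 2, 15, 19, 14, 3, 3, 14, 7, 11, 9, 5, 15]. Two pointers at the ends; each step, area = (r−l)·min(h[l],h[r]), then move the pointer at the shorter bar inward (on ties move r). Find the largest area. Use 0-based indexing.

max area = 168

[0,13] min(12,15)*13=156 best=156 * → l++
[1,13] min(14,15)*12=168 best=168 * → l++
[2,13] min(2,15)*11=22 best=168 → l++
[3,13] min(15,15)*10=150 best=168 → r--
[3,12] min(15,5)*9=45 best=168 → r--
[3,11] min(15,9)*8=72 best=168 → r--
[3,10] min(15,11)*7=77 best=168 → r--
[3,9] min(15,7)*6=42 best=168 → r--
[3,8] min(15,14)*5=70 best=168 → r--
[3,7] min(15,3)*4=12 best=168 → r--
[3,6] min(15,3)*3=9 best=168 → r--
[3,5] min(15,14)*2=28 best=168 → r--
[3,4] min(15,19)*1=15 best=168 → l++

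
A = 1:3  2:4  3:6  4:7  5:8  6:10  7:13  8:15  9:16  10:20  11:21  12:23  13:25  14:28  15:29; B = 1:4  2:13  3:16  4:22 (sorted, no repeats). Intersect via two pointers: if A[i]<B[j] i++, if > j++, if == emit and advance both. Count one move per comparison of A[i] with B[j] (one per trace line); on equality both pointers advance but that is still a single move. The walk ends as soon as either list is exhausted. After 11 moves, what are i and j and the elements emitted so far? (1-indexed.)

i=12, j=4, emitted=[4, 13, 16]

i=1 j=1: 3<4, i++
i=2 j=1: 4==4 emit, i++,j++
i=3 j=2: 6<13, i++
i=4 j=2: 7<13, i++
i=5 j=2: 8<13, i++
i=6 j=2: 10<13, i++
i=7 j=2: 13==13 emit, i++,j++
i=8 j=3: 15<16, i++
i=9 j=3: 16==16 emit, i++,j++
i=10 j=4: 20<22, i++
i=11 j=4: 21<22, i++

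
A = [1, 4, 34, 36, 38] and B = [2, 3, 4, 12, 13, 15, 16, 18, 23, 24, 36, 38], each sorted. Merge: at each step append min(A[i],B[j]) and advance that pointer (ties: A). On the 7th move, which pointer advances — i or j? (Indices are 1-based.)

i=1 j=1: A[i]=1<=B[j]=2 take 1, i++
i=2 j=1: A[i]=4>B[j]=2 take 2, j++
i=2 j=2: A[i]=4>B[j]=3 take 3, j++
i=2 j=3: A[i]=4<=B[j]=4 take 4, i++
i=3 j=3: A[i]=34>B[j]=4 take 4, j++
i=3 j=4: A[i]=34>B[j]=12 take 12, j++
i=3 j=5: A[i]=34>B[j]=13 take 13, j++

j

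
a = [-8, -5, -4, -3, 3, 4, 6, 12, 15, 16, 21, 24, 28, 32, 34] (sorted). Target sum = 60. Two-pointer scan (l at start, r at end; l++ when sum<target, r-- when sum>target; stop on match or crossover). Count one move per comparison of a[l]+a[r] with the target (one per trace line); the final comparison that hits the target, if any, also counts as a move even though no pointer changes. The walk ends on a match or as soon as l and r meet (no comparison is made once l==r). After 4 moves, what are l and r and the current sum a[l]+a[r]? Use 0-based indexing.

l=4, r=14, sum=37

l=0 r=14: -8+34=26 <60, l++
l=1 r=14: -5+34=29 <60, l++
l=2 r=14: -4+34=30 <60, l++
l=3 r=14: -3+34=31 <60, l++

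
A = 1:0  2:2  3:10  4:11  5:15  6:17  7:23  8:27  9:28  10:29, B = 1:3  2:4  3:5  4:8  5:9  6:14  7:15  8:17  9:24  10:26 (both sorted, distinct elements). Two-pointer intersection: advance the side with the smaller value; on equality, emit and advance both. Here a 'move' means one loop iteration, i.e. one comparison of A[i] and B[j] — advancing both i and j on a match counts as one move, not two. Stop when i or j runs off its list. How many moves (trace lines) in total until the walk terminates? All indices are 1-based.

15 moves

i=1 j=1: 0<3, i++
i=2 j=1: 2<3, i++
i=3 j=1: 10>3, j++
i=3 j=2: 10>4, j++
i=3 j=3: 10>5, j++
i=3 j=4: 10>8, j++
i=3 j=5: 10>9, j++
i=3 j=6: 10<14, i++
i=4 j=6: 11<14, i++
i=5 j=6: 15>14, j++
i=5 j=7: 15==15 emit, i++,j++
i=6 j=8: 17==17 emit, i++,j++
i=7 j=9: 23<24, i++
i=8 j=9: 27>24, j++
i=8 j=10: 27>26, j++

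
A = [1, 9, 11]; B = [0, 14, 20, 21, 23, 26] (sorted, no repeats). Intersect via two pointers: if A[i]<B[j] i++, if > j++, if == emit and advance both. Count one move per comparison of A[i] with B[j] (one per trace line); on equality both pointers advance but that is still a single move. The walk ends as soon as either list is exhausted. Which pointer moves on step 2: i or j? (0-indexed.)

i=0 j=0: 1>0, j++
i=0 j=1: 1<14, i++

i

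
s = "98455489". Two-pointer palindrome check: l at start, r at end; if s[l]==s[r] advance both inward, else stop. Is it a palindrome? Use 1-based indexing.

palindrome

[1,8] '9'=='9' → l++,r--
[2,7] '8'=='8' → l++,r--
[3,6] '4'=='4' → l++,r--
[4,5] '5'=='5' → l++,r--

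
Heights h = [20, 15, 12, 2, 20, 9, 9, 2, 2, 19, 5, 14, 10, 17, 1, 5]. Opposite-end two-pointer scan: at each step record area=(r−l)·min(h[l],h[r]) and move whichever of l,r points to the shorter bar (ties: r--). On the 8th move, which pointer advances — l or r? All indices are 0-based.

r

[0,15] min(20,5)*15=75 best=75 * → r--
[0,14] min(20,1)*14=14 best=75 → r--
[0,13] min(20,17)*13=221 best=221 * → r--
[0,12] min(20,10)*12=120 best=221 → r--
[0,11] min(20,14)*11=154 best=221 → r--
[0,10] min(20,5)*10=50 best=221 → r--
[0,9] min(20,19)*9=171 best=221 → r--
[0,8] min(20,2)*8=16 best=221 → r--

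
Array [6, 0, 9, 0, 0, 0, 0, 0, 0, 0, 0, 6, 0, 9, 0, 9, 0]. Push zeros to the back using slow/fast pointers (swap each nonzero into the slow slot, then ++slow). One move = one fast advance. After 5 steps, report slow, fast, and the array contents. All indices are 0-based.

slow=0 fast=0: a[fast]=6≠0 swap→a[0]=6, slow++,fast++
slow=1 fast=1: a[fast]=0, fast++
slow=1 fast=2: a[fast]=9≠0 swap→a[1]=9, slow++,fast++
slow=2 fast=3: a[fast]=0, fast++
slow=2 fast=4: a[fast]=0, fast++

slow=2, fast=5, a=[6, 9, 0, 0, 0, 0, 0, 0, 0, 0, 0, 6, 0, 9, 0, 9, 0]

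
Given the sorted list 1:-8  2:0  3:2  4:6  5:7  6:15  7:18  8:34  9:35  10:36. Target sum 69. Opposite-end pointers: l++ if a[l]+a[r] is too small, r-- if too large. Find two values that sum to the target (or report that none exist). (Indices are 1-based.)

(34, 35)

l=1 r=10: -8+36=28 <69, l++
l=2 r=10: 0+36=36 <69, l++
l=3 r=10: 2+36=38 <69, l++
l=4 r=10: 6+36=42 <69, l++
l=5 r=10: 7+36=43 <69, l++
l=6 r=10: 15+36=51 <69, l++
l=7 r=10: 18+36=54 <69, l++
l=8 r=10: 34+36=70 >69, r--
l=8 r=9: 34+35=69, found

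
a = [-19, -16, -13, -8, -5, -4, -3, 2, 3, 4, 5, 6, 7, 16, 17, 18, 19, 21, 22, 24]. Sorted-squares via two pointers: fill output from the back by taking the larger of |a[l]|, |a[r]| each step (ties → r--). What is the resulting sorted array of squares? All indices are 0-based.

[4, 9, 9, 16, 16, 25, 25, 36, 49, 64, 169, 256, 256, 289, 324, 361, 361, 441, 484, 576]

l=0 r=19: |-19|<=|24| out[19]=576, r--
l=0 r=18: |-19|<=|22| out[18]=484, r--
l=0 r=17: |-19|<=|21| out[17]=441, r--
l=0 r=16: |-19|<=|19| out[16]=361, r--
l=0 r=15: |-19|>|18| out[15]=361, l++
l=1 r=15: |-16|<=|18| out[14]=324, r--
l=1 r=14: |-16|<=|17| out[13]=289, r--
l=1 r=13: |-16|<=|16| out[12]=256, r--
l=1 r=12: |-16|>|7| out[11]=256, l++
l=2 r=12: |-13|>|7| out[10]=169, l++
l=3 r=12: |-8|>|7| out[9]=64, l++
l=4 r=12: |-5|<=|7| out[8]=49, r--
l=4 r=11: |-5|<=|6| out[7]=36, r--
l=4 r=10: |-5|<=|5| out[6]=25, r--
l=4 r=9: |-5|>|4| out[5]=25, l++
l=5 r=9: |-4|<=|4| out[4]=16, r--
l=5 r=8: |-4|>|3| out[3]=16, l++
l=6 r=8: |-3|<=|3| out[2]=9, r--
l=6 r=7: |-3|>|2| out[1]=9, l++
l=7 r=7: |2|<=|2| out[0]=4, r--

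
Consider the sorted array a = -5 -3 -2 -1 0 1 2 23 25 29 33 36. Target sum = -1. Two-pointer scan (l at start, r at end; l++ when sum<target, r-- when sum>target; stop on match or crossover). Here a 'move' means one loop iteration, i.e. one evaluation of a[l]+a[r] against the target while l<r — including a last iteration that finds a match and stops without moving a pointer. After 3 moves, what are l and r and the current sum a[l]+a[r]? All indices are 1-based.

l=1, r=9, sum=20

l=1 r=12: -5+36=31 >-1, r--
l=1 r=11: -5+33=28 >-1, r--
l=1 r=10: -5+29=24 >-1, r--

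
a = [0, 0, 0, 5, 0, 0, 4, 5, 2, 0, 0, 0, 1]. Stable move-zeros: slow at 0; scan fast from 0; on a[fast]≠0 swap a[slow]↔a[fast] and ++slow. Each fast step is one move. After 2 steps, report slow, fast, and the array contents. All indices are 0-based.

slow=0 fast=0: a[fast]=0, fast++
slow=0 fast=1: a[fast]=0, fast++

slow=0, fast=2, a=[0, 0, 0, 5, 0, 0, 4, 5, 2, 0, 0, 0, 1]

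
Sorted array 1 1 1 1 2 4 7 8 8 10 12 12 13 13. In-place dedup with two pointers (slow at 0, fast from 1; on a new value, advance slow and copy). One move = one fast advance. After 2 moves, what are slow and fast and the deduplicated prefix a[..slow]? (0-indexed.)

slow=0, fast=3, prefix=[1]

slow=0 fast=1: a[fast]=1=a[slow] dup, fast++
slow=0 fast=2: a[fast]=1=a[slow] dup, fast++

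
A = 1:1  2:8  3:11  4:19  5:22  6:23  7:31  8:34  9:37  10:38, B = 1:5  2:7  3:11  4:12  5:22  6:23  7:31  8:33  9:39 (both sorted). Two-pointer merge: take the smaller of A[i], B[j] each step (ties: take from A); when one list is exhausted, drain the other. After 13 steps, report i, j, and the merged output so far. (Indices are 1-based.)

i=1 j=1: A[i]=1<=B[j]=5 take 1, i++
i=2 j=1: A[i]=8>B[j]=5 take 5, j++
i=2 j=2: A[i]=8>B[j]=7 take 7, j++
i=2 j=3: A[i]=8<=B[j]=11 take 8, i++
i=3 j=3: A[i]=11<=B[j]=11 take 11, i++
i=4 j=3: A[i]=19>B[j]=11 take 11, j++
i=4 j=4: A[i]=19>B[j]=12 take 12, j++
i=4 j=5: A[i]=19<=B[j]=22 take 19, i++
i=5 j=5: A[i]=22<=B[j]=22 take 22, i++
i=6 j=5: A[i]=23>B[j]=22 take 22, j++
i=6 j=6: A[i]=23<=B[j]=23 take 23, i++
i=7 j=6: A[i]=31>B[j]=23 take 23, j++
i=7 j=7: A[i]=31<=B[j]=31 take 31, i++

i=8, j=7, merged so far=[1, 5, 7, 8, 11, 11, 12, 19, 22, 22, 23, 23, 31]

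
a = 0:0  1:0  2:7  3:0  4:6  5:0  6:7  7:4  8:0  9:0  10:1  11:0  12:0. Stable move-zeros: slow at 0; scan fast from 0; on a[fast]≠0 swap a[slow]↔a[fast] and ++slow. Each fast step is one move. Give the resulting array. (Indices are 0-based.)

(s=0,f=0) a[fast]=0 → fast++
(s=0,f=1) a[fast]=0 → fast++
(s=0,f=2) a[fast]=7≠0 swap→a[0]=7 → slow++,fast++
(s=1,f=3) a[fast]=0 → fast++
(s=1,f=4) a[fast]=6≠0 swap→a[1]=6 → slow++,fast++
(s=2,f=5) a[fast]=0 → fast++
(s=2,f=6) a[fast]=7≠0 swap→a[2]=7 → slow++,fast++
(s=3,f=7) a[fast]=4≠0 swap→a[3]=4 → slow++,fast++
(s=4,f=8) a[fast]=0 → fast++
(s=4,f=9) a[fast]=0 → fast++
(s=4,f=10) a[fast]=1≠0 swap→a[4]=1 → slow++,fast++
(s=5,f=11) a[fast]=0 → fast++
(s=5,f=12) a[fast]=0 → fast++

[7, 6, 7, 4, 1, 0, 0, 0, 0, 0, 0, 0, 0]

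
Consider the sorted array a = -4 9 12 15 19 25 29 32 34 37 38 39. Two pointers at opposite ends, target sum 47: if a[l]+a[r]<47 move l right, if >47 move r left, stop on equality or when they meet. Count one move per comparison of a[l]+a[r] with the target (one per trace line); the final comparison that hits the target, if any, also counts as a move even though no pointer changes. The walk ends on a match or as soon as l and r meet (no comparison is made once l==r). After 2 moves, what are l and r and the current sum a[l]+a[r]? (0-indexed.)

l=1, r=10, sum=47

l=0 r=11: -4+39=35 <47, l++
l=1 r=11: 9+39=48 >47, r--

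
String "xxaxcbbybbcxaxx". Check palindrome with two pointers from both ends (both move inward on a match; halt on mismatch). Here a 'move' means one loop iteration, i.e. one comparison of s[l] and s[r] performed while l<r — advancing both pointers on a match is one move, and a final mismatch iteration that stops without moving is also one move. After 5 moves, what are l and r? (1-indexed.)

l=6, r=10

l=1 r=15: 'x'=='x', l++,r--
l=2 r=14: 'x'=='x', l++,r--
l=3 r=13: 'a'=='a', l++,r--
l=4 r=12: 'x'=='x', l++,r--
l=5 r=11: 'c'=='c', l++,r--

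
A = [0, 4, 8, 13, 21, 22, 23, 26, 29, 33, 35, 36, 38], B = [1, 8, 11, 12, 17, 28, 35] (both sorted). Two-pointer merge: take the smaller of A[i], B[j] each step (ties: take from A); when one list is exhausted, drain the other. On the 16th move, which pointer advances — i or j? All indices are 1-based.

i

i=1 j=1: A[i]=0<=B[j]=1 take 0, i++
i=2 j=1: A[i]=4>B[j]=1 take 1, j++
i=2 j=2: A[i]=4<=B[j]=8 take 4, i++
i=3 j=2: A[i]=8<=B[j]=8 take 8, i++
i=4 j=2: A[i]=13>B[j]=8 take 8, j++
i=4 j=3: A[i]=13>B[j]=11 take 11, j++
i=4 j=4: A[i]=13>B[j]=12 take 12, j++
i=4 j=5: A[i]=13<=B[j]=17 take 13, i++
i=5 j=5: A[i]=21>B[j]=17 take 17, j++
i=5 j=6: A[i]=21<=B[j]=28 take 21, i++
i=6 j=6: A[i]=22<=B[j]=28 take 22, i++
i=7 j=6: A[i]=23<=B[j]=28 take 23, i++
i=8 j=6: A[i]=26<=B[j]=28 take 26, i++
i=9 j=6: A[i]=29>B[j]=28 take 28, j++
i=9 j=7: A[i]=29<=B[j]=35 take 29, i++
i=10 j=7: A[i]=33<=B[j]=35 take 33, i++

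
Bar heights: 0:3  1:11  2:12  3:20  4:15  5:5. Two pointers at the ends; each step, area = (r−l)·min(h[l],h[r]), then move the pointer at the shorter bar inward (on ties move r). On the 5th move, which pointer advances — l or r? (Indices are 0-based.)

l=0 r=5: min(3,5)*5=15 best=15 *, l++
l=1 r=5: min(11,5)*4=20 best=20 *, r--
l=1 r=4: min(11,15)*3=33 best=33 *, l++
l=2 r=4: min(12,15)*2=24 best=33, l++
l=3 r=4: min(20,15)*1=15 best=33, r--

r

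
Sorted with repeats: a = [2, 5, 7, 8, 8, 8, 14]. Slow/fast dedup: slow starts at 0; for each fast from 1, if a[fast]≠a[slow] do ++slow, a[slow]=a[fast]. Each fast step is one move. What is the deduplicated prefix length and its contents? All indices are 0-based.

(s=0,f=1) a[fast]=5≠a[slow]=2 write a[1]=5 → slow++,fast++
(s=1,f=2) a[fast]=7≠a[slow]=5 write a[2]=7 → slow++,fast++
(s=2,f=3) a[fast]=8≠a[slow]=7 write a[3]=8 → slow++,fast++
(s=3,f=4) a[fast]=8=a[slow] dup → fast++
(s=3,f=5) a[fast]=8=a[slow] dup → fast++
(s=3,f=6) a[fast]=14≠a[slow]=8 write a[4]=14 → slow++,fast++

length 5; prefix = [2, 5, 7, 8, 14]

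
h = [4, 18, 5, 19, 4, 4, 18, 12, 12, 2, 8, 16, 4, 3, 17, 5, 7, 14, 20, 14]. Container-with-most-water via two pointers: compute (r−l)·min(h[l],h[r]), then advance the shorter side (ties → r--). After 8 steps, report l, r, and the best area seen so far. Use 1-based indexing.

l=1 r=20: min(4,14)*19=76 best=76 *, l++
l=2 r=20: min(18,14)*18=252 best=252 *, r--
l=2 r=19: min(18,20)*17=306 best=306 *, l++
l=3 r=19: min(5,20)*16=80 best=306, l++
l=4 r=19: min(19,20)*15=285 best=306, l++
l=5 r=19: min(4,20)*14=56 best=306, l++
l=6 r=19: min(4,20)*13=52 best=306, l++
l=7 r=19: min(18,20)*12=216 best=306, l++

l=8, r=19, best area=306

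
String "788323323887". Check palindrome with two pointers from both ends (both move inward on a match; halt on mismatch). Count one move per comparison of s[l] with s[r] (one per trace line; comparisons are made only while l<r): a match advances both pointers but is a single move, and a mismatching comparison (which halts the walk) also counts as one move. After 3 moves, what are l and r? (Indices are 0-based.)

l=3, r=8

l=0 r=11: '7'=='7', l++,r--
l=1 r=10: '8'=='8', l++,r--
l=2 r=9: '8'=='8', l++,r--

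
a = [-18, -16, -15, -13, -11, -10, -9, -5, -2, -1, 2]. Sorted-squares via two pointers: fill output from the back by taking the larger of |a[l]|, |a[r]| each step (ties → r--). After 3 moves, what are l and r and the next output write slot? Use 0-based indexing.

[0,10] |-18|>|2| out[10]=324 → l++
[1,10] |-16|>|2| out[9]=256 → l++
[2,10] |-15|>|2| out[8]=225 → l++

l=3, r=10, next write slot=7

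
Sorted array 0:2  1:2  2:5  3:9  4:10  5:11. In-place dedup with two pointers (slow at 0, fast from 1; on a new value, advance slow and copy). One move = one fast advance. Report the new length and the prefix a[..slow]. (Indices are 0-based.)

length 5; prefix = [2, 5, 9, 10, 11]

slow=0 fast=1: a[fast]=2=a[slow] dup, fast++
slow=0 fast=2: a[fast]=5≠a[slow]=2 write a[1]=5, slow++,fast++
slow=1 fast=3: a[fast]=9≠a[slow]=5 write a[2]=9, slow++,fast++
slow=2 fast=4: a[fast]=10≠a[slow]=9 write a[3]=10, slow++,fast++
slow=3 fast=5: a[fast]=11≠a[slow]=10 write a[4]=11, slow++,fast++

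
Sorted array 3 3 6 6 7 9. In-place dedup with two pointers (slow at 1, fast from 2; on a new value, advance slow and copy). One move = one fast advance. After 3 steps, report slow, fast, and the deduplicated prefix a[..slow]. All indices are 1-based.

slow=2, fast=5, prefix=[3, 6]

slow=1 fast=2: a[fast]=3=a[slow] dup, fast++
slow=1 fast=3: a[fast]=6≠a[slow]=3 write a[2]=6, slow++,fast++
slow=2 fast=4: a[fast]=6=a[slow] dup, fast++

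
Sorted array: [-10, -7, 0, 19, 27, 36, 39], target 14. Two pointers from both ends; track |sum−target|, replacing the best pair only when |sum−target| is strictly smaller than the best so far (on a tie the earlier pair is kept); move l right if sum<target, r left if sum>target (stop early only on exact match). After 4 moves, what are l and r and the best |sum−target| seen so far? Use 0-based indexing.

l=1, r=3, best |Δ|=3

[0,6] -10+39=29 d=15 * → r--
[0,5] -10+36=26 d=12 * → r--
[0,4] -10+27=17 d=3 * → r--
[0,3] -10+19=9 d=5 → l++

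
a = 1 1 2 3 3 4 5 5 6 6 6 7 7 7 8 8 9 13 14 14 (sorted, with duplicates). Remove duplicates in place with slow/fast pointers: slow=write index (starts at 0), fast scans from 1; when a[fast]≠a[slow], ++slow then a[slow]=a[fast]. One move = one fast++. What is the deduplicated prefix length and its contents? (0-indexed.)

slow=0 fast=1: a[fast]=1=a[slow] dup, fast++
slow=0 fast=2: a[fast]=2≠a[slow]=1 write a[1]=2, slow++,fast++
slow=1 fast=3: a[fast]=3≠a[slow]=2 write a[2]=3, slow++,fast++
slow=2 fast=4: a[fast]=3=a[slow] dup, fast++
slow=2 fast=5: a[fast]=4≠a[slow]=3 write a[3]=4, slow++,fast++
slow=3 fast=6: a[fast]=5≠a[slow]=4 write a[4]=5, slow++,fast++
slow=4 fast=7: a[fast]=5=a[slow] dup, fast++
slow=4 fast=8: a[fast]=6≠a[slow]=5 write a[5]=6, slow++,fast++
slow=5 fast=9: a[fast]=6=a[slow] dup, fast++
slow=5 fast=10: a[fast]=6=a[slow] dup, fast++
slow=5 fast=11: a[fast]=7≠a[slow]=6 write a[6]=7, slow++,fast++
slow=6 fast=12: a[fast]=7=a[slow] dup, fast++
slow=6 fast=13: a[fast]=7=a[slow] dup, fast++
slow=6 fast=14: a[fast]=8≠a[slow]=7 write a[7]=8, slow++,fast++
slow=7 fast=15: a[fast]=8=a[slow] dup, fast++
slow=7 fast=16: a[fast]=9≠a[slow]=8 write a[8]=9, slow++,fast++
slow=8 fast=17: a[fast]=13≠a[slow]=9 write a[9]=13, slow++,fast++
slow=9 fast=18: a[fast]=14≠a[slow]=13 write a[10]=14, slow++,fast++
slow=10 fast=19: a[fast]=14=a[slow] dup, fast++

length 11; prefix = [1, 2, 3, 4, 5, 6, 7, 8, 9, 13, 14]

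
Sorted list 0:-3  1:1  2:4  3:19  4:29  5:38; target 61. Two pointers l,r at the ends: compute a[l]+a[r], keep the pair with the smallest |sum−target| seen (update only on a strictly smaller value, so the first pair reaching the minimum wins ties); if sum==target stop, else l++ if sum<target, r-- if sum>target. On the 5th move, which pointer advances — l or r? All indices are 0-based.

r

[0,5] -3+38=35 d=26 * → l++
[1,5] 1+38=39 d=22 * → l++
[2,5] 4+38=42 d=19 * → l++
[3,5] 19+38=57 d=4 * → l++
[4,5] 29+38=67 d=6 → r--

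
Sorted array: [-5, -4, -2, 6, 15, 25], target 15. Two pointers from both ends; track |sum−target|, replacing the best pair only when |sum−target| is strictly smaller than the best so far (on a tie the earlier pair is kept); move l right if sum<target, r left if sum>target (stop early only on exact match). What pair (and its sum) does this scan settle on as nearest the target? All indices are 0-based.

[0,5] -5+25=20 d=5 * → r--
[0,4] -5+15=10 d=5 → l++
[1,4] -4+15=11 d=4 * → l++
[2,4] -2+15=13 d=2 * → l++
[3,4] 6+15=21 d=6 → r--

pair (-2, 15) with sum 13 (|Δ|=2)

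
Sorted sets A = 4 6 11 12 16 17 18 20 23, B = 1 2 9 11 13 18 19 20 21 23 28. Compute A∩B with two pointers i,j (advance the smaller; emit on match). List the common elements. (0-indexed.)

intersection = [11, 18, 20, 23]

i=0 j=0: 4>1, j++
i=0 j=1: 4>2, j++
i=0 j=2: 4<9, i++
i=1 j=2: 6<9, i++
i=2 j=2: 11>9, j++
i=2 j=3: 11==11 emit, i++,j++
i=3 j=4: 12<13, i++
i=4 j=4: 16>13, j++
i=4 j=5: 16<18, i++
i=5 j=5: 17<18, i++
i=6 j=5: 18==18 emit, i++,j++
i=7 j=6: 20>19, j++
i=7 j=7: 20==20 emit, i++,j++
i=8 j=8: 23>21, j++
i=8 j=9: 23==23 emit, i++,j++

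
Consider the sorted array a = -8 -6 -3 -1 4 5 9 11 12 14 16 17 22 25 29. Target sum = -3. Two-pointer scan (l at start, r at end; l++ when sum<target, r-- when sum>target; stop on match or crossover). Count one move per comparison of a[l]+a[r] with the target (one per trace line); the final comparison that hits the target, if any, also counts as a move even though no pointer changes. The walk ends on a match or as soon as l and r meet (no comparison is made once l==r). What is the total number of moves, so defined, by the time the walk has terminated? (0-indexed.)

[0,14] -8+29=21 >-3 → r--
[0,13] -8+25=17 >-3 → r--
[0,12] -8+22=14 >-3 → r--
[0,11] -8+17=9 >-3 → r--
[0,10] -8+16=8 >-3 → r--
[0,9] -8+14=6 >-3 → r--
[0,8] -8+12=4 >-3 → r--
[0,7] -8+11=3 >-3 → r--
[0,6] -8+9=1 >-3 → r--
[0,5] -8+5=-3 → found

10 moves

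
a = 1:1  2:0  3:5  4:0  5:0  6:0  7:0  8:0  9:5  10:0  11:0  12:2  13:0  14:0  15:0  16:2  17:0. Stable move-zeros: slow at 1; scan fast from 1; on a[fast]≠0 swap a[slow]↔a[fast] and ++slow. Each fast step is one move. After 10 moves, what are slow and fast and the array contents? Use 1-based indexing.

(s=1,f=1) a[fast]=1≠0 swap→a[1]=1 → slow++,fast++
(s=2,f=2) a[fast]=0 → fast++
(s=2,f=3) a[fast]=5≠0 swap→a[2]=5 → slow++,fast++
(s=3,f=4) a[fast]=0 → fast++
(s=3,f=5) a[fast]=0 → fast++
(s=3,f=6) a[fast]=0 → fast++
(s=3,f=7) a[fast]=0 → fast++
(s=3,f=8) a[fast]=0 → fast++
(s=3,f=9) a[fast]=5≠0 swap→a[3]=5 → slow++,fast++
(s=4,f=10) a[fast]=0 → fast++

slow=4, fast=11, a=[1, 5, 5, 0, 0, 0, 0, 0, 0, 0, 0, 2, 0, 0, 0, 2, 0]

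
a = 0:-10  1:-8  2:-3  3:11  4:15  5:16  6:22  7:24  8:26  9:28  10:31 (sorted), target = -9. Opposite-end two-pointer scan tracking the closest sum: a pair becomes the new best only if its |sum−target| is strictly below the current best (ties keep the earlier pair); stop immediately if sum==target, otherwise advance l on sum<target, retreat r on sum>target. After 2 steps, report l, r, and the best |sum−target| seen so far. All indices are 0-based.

l=0 r=10: -10+31=21 d=30 *, r--
l=0 r=9: -10+28=18 d=27 *, r--

l=0, r=8, best |Δ|=27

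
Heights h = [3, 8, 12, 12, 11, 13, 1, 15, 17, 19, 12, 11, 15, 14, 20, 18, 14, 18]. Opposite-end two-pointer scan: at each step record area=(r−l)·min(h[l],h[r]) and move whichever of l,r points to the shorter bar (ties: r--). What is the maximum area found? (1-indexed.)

max area = 180

[1,18] min(3,18)*17=51 best=51 * → l++
[2,18] min(8,18)*16=128 best=128 * → l++
[3,18] min(12,18)*15=180 best=180 * → l++
[4,18] min(12,18)*14=168 best=180 → l++
[5,18] min(11,18)*13=143 best=180 → l++
[6,18] min(13,18)*12=156 best=180 → l++
[7,18] min(1,18)*11=11 best=180 → l++
[8,18] min(15,18)*10=150 best=180 → l++
[9,18] min(17,18)*9=153 best=180 → l++
[10,18] min(19,18)*8=144 best=180 → r--
[10,17] min(19,14)*7=98 best=180 → r--
[10,16] min(19,18)*6=108 best=180 → r--
[10,15] min(19,20)*5=95 best=180 → l++
[11,15] min(12,20)*4=48 best=180 → l++
[12,15] min(11,20)*3=33 best=180 → l++
[13,15] min(15,20)*2=30 best=180 → l++
[14,15] min(14,20)*1=14 best=180 → l++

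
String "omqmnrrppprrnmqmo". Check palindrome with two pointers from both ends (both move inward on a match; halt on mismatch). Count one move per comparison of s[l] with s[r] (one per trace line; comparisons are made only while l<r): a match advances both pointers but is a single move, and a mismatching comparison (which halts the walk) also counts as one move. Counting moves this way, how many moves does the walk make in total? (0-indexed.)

l=0 r=16: 'o'=='o', l++,r--
l=1 r=15: 'm'=='m', l++,r--
l=2 r=14: 'q'=='q', l++,r--
l=3 r=13: 'm'=='m', l++,r--
l=4 r=12: 'n'=='n', l++,r--
l=5 r=11: 'r'=='r', l++,r--
l=6 r=10: 'r'=='r', l++,r--
l=7 r=9: 'p'=='p', l++,r--

8 moves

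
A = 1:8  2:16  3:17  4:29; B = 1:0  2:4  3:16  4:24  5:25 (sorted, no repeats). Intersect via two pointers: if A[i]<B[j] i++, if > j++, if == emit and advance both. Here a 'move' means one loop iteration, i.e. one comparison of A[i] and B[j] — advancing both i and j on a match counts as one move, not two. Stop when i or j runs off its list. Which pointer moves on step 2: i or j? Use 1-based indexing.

j

[i=1,j=1] 8>0 → j++
[i=1,j=2] 8>4 → j++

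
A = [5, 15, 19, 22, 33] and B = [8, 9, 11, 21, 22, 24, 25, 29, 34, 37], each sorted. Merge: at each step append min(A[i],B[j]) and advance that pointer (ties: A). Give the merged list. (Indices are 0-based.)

[5, 8, 9, 11, 15, 19, 21, 22, 22, 24, 25, 29, 33, 34, 37]

i=0 j=0: A[i]=5<=B[j]=8 take 5, i++
i=1 j=0: A[i]=15>B[j]=8 take 8, j++
i=1 j=1: A[i]=15>B[j]=9 take 9, j++
i=1 j=2: A[i]=15>B[j]=11 take 11, j++
i=1 j=3: A[i]=15<=B[j]=21 take 15, i++
i=2 j=3: A[i]=19<=B[j]=21 take 19, i++
i=3 j=3: A[i]=22>B[j]=21 take 21, j++
i=3 j=4: A[i]=22<=B[j]=22 take 22, i++
i=4 j=4: A[i]=33>B[j]=22 take 22, j++
i=4 j=5: A[i]=33>B[j]=24 take 24, j++
i=4 j=6: A[i]=33>B[j]=25 take 25, j++
i=4 j=7: A[i]=33>B[j]=29 take 29, j++
i=4 j=8: A[i]=33<=B[j]=34 take 33, i++
i=5 j=8: A done, take B[j]=34, j++
i=5 j=9: A done, take B[j]=37, j++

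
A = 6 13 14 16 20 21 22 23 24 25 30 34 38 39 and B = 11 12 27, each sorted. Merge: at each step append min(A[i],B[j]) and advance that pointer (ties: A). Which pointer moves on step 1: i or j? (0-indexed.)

i

[i=0,j=0] A[i]=6<=B[j]=11 take 6 → i++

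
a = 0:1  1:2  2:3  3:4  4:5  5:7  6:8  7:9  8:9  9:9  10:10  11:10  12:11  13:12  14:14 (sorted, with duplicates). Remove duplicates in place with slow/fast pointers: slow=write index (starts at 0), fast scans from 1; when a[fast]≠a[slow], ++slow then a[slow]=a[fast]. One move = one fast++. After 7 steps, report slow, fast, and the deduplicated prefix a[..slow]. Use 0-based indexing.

slow=0 fast=1: a[fast]=2≠a[slow]=1 write a[1]=2, slow++,fast++
slow=1 fast=2: a[fast]=3≠a[slow]=2 write a[2]=3, slow++,fast++
slow=2 fast=3: a[fast]=4≠a[slow]=3 write a[3]=4, slow++,fast++
slow=3 fast=4: a[fast]=5≠a[slow]=4 write a[4]=5, slow++,fast++
slow=4 fast=5: a[fast]=7≠a[slow]=5 write a[5]=7, slow++,fast++
slow=5 fast=6: a[fast]=8≠a[slow]=7 write a[6]=8, slow++,fast++
slow=6 fast=7: a[fast]=9≠a[slow]=8 write a[7]=9, slow++,fast++

slow=7, fast=8, prefix=[1, 2, 3, 4, 5, 7, 8, 9]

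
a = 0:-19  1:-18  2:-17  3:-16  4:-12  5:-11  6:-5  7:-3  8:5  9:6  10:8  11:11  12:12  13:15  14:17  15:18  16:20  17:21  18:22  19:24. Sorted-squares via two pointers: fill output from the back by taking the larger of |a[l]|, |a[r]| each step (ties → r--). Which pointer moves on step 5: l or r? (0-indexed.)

l=0 r=19: |-19|<=|24| out[19]=576, r--
l=0 r=18: |-19|<=|22| out[18]=484, r--
l=0 r=17: |-19|<=|21| out[17]=441, r--
l=0 r=16: |-19|<=|20| out[16]=400, r--
l=0 r=15: |-19|>|18| out[15]=361, l++

l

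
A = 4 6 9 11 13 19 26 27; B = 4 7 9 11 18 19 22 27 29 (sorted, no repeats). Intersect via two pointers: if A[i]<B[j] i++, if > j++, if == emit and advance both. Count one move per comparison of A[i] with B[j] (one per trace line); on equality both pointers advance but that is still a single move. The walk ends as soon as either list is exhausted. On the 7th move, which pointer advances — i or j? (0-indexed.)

j

i=0 j=0: 4==4 emit, i++,j++
i=1 j=1: 6<7, i++
i=2 j=1: 9>7, j++
i=2 j=2: 9==9 emit, i++,j++
i=3 j=3: 11==11 emit, i++,j++
i=4 j=4: 13<18, i++
i=5 j=4: 19>18, j++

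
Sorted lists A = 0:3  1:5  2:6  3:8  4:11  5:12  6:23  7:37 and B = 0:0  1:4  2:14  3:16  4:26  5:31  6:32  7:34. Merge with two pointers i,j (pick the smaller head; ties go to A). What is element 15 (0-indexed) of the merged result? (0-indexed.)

[i=0,j=0] A[i]=3>B[j]=0 take 0 → j++
[i=0,j=1] A[i]=3<=B[j]=4 take 3 → i++
[i=1,j=1] A[i]=5>B[j]=4 take 4 → j++
[i=1,j=2] A[i]=5<=B[j]=14 take 5 → i++
[i=2,j=2] A[i]=6<=B[j]=14 take 6 → i++
[i=3,j=2] A[i]=8<=B[j]=14 take 8 → i++
[i=4,j=2] A[i]=11<=B[j]=14 take 11 → i++
[i=5,j=2] A[i]=12<=B[j]=14 take 12 → i++
[i=6,j=2] A[i]=23>B[j]=14 take 14 → j++
[i=6,j=3] A[i]=23>B[j]=16 take 16 → j++
[i=6,j=4] A[i]=23<=B[j]=26 take 23 → i++
[i=7,j=4] A[i]=37>B[j]=26 take 26 → j++
[i=7,j=5] A[i]=37>B[j]=31 take 31 → j++
[i=7,j=6] A[i]=37>B[j]=32 take 32 → j++
[i=7,j=7] A[i]=37>B[j]=34 take 34 → j++
[i=7,j=8] B done, take A[i]=37 → i++

merged[15] = 37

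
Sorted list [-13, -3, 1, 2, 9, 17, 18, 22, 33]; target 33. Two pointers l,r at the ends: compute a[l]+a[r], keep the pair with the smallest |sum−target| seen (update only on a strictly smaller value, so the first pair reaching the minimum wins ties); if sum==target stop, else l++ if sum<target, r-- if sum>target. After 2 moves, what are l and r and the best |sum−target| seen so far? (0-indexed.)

l=2, r=8, best |Δ|=3

l=0 r=8: -13+33=20 d=13 *, l++
l=1 r=8: -3+33=30 d=3 *, l++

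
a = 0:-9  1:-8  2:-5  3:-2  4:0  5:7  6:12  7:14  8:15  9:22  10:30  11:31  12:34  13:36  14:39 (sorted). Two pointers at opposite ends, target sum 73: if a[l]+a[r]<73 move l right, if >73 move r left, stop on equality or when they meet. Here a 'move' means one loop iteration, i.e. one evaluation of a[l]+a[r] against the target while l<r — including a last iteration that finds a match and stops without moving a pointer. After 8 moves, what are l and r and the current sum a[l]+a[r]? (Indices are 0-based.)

l=8, r=14, sum=54

[0,14] -9+39=30 <73 → l++
[1,14] -8+39=31 <73 → l++
[2,14] -5+39=34 <73 → l++
[3,14] -2+39=37 <73 → l++
[4,14] 0+39=39 <73 → l++
[5,14] 7+39=46 <73 → l++
[6,14] 12+39=51 <73 → l++
[7,14] 14+39=53 <73 → l++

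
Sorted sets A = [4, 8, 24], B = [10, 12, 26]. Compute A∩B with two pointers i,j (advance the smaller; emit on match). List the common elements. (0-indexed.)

i=0 j=0: 4<10, i++
i=1 j=0: 8<10, i++
i=2 j=0: 24>10, j++
i=2 j=1: 24>12, j++
i=2 j=2: 24<26, i++

intersection = []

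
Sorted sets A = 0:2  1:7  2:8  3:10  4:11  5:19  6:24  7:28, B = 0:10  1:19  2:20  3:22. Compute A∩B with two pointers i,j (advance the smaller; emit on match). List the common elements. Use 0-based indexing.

i=0 j=0: 2<10, i++
i=1 j=0: 7<10, i++
i=2 j=0: 8<10, i++
i=3 j=0: 10==10 emit, i++,j++
i=4 j=1: 11<19, i++
i=5 j=1: 19==19 emit, i++,j++
i=6 j=2: 24>20, j++
i=6 j=3: 24>22, j++

intersection = [10, 19]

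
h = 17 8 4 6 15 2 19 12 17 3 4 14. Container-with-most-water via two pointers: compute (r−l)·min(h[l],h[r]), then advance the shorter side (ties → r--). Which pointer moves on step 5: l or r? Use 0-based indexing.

[0,11] min(17,14)*11=154 best=154 * → r--
[0,10] min(17,4)*10=40 best=154 → r--
[0,9] min(17,3)*9=27 best=154 → r--
[0,8] min(17,17)*8=136 best=154 → r--
[0,7] min(17,12)*7=84 best=154 → r--

r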